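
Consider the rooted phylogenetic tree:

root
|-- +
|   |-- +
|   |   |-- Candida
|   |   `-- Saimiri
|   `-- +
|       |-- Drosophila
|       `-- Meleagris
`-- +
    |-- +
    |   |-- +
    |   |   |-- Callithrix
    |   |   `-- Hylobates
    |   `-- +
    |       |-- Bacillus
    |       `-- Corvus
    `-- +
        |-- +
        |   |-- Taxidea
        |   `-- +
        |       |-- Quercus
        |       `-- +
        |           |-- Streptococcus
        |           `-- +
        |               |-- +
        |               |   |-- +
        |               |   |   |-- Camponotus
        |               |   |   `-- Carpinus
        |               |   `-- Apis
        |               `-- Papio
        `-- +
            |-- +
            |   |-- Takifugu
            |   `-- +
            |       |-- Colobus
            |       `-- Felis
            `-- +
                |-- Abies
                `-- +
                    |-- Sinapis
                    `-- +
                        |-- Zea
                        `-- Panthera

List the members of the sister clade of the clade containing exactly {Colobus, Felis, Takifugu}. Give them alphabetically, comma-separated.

The clade containing exactly {Colobus, Felis, Takifugu} attaches to the tree at the node subtending ((Takifugu,(Colobus,Felis)),(Abies,(Sinapis,(Zea,Panthera)))).
The other lineage descending from that same node — the sister group — is (Abies,(Sinapis,(Zea,Panthera))); its 4 tips in alphabetical order are the answer.

Abies, Panthera, Sinapis, Zea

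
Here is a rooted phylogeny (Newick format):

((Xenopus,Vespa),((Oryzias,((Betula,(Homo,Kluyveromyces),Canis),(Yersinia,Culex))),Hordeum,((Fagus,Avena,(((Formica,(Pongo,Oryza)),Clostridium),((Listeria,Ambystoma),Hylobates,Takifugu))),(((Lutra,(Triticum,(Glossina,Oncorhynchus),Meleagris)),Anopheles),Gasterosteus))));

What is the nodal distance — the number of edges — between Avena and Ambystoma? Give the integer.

5

The MRCA of Avena and Ambystoma is the node subtending (Fagus,Avena,(((Formica,(Pongo,Oryza)),Clostridium),((Listeria,Ambystoma),Hylobates,Takifugu))).
From Avena up to that node: 1 branch. From Ambystoma up to the same node: 4 branches. Total: 1 + 4 = 5.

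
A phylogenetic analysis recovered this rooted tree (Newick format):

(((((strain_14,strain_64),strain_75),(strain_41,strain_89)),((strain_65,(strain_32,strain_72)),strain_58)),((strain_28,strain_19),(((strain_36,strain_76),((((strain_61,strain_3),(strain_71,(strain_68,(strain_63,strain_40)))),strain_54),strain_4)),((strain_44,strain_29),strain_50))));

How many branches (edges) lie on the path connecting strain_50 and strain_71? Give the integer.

The MRCA of strain_50 and strain_71 is the node subtending (((strain_36,strain_76),((((strain_61,strain_3),(strain_71,(strain_68,(strain_63,strain_40)))),strain_54),strain_4)),((strain_44,strain_29),strain_50)).
From strain_50 up to that node: 2 branches. From strain_71 up to the same node: 6 branches. Total: 2 + 6 = 8.

8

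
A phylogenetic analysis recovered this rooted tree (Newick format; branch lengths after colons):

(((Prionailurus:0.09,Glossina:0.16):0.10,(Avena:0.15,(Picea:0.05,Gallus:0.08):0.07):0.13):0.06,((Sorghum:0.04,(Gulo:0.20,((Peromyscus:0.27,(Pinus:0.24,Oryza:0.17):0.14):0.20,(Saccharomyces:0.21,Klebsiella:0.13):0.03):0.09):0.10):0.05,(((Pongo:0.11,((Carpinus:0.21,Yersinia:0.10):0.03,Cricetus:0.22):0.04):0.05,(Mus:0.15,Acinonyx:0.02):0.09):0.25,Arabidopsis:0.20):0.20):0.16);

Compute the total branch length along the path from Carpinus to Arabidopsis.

0.78

The path runs Carpinus → … → MRCA → … → Arabidopsis; the MRCA is the node subtending (((Pongo,((Carpinus,Yersinia),Cricetus)),(Mus,Acinonyx)),Arabidopsis).
Branch lengths along that path: 0.21 + 0.03 + 0.04 + 0.05 + 0.25 + 0.20 = 0.78.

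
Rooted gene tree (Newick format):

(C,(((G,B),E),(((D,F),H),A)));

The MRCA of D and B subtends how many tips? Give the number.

7

The MRCA of D and B is the node subtending (((G,B),E),(((D,F),H),A)).
That clade contains 7 terminal taxa: A, B, D, E, F, G, H.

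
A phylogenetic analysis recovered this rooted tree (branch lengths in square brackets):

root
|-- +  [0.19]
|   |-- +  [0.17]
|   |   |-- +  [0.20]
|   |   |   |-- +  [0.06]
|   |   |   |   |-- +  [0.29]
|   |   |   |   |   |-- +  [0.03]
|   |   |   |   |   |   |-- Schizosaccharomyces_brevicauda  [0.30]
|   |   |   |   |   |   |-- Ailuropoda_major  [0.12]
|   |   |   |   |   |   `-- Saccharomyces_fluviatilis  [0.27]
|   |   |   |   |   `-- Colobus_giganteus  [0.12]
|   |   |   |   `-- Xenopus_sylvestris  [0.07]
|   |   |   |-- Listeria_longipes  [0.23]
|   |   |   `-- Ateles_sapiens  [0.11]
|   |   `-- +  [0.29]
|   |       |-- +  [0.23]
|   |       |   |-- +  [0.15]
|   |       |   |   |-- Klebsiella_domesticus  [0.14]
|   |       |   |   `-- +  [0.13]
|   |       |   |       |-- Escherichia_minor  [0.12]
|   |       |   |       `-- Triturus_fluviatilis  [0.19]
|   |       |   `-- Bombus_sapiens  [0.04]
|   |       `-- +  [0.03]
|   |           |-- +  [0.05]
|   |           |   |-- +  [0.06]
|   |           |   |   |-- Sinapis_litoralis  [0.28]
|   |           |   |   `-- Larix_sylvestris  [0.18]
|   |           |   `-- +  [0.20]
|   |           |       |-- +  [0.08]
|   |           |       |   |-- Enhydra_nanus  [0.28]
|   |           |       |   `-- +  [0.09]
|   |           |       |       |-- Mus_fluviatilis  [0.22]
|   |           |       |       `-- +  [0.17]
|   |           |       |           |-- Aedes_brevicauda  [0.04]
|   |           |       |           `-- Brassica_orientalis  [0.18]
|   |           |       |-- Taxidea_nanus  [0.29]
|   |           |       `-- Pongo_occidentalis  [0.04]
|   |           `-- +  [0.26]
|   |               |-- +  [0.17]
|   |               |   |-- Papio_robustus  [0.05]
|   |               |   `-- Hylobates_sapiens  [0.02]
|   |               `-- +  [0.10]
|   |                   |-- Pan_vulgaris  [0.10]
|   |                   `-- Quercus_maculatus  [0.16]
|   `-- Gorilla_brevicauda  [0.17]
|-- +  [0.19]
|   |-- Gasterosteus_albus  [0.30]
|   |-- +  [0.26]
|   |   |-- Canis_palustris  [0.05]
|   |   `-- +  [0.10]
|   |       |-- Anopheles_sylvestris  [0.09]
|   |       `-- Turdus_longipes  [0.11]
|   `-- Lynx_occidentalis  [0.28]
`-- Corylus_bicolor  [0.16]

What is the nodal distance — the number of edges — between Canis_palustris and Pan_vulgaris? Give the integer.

The MRCA of Canis_palustris and Pan_vulgaris is the root of the tree.
From Canis_palustris up to that node: 3 branches. From Pan_vulgaris up to the same node: 7 branches. Total: 3 + 7 = 10.

10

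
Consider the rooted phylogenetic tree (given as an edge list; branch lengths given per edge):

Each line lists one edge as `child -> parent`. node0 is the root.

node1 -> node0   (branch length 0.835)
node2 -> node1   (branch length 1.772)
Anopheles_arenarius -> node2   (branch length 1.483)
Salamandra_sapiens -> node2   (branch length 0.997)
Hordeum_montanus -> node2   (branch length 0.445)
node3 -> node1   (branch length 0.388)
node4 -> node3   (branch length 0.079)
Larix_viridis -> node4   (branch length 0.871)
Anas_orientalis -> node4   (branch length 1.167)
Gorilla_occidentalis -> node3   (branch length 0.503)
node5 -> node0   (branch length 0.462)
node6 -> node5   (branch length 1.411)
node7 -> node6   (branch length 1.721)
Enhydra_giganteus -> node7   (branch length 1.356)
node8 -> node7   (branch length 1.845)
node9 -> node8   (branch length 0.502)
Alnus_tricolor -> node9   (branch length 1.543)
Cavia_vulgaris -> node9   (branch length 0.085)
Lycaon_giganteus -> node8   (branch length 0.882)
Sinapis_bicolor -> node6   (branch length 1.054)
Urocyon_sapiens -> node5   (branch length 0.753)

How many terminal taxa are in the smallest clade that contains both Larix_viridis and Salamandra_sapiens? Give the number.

6

The MRCA of Larix_viridis and Salamandra_sapiens is the node subtending ((Anopheles_arenarius,Salamandra_sapiens,Hordeum_montanus),((Larix_viridis,Anas_orientalis),Gorilla_occidentalis)).
That clade contains 6 terminal taxa: Anas_orientalis, Anopheles_arenarius, Gorilla_occidentalis, Hordeum_montanus, Larix_viridis, Salamandra_sapiens.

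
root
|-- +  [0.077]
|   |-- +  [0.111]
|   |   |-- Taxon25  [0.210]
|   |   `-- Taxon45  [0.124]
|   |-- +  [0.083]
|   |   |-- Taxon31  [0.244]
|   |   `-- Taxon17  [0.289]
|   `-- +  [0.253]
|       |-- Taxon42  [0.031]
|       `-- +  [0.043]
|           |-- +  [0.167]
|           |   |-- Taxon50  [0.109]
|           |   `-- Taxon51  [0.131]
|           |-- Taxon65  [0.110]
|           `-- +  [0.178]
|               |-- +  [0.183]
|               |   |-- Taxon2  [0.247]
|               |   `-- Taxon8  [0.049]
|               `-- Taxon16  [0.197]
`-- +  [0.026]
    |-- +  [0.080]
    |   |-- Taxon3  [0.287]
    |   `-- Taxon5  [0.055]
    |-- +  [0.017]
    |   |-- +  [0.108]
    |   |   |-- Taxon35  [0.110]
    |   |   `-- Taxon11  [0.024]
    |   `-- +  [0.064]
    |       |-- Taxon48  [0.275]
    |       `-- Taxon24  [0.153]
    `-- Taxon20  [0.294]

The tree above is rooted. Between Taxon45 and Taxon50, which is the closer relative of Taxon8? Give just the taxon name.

Taxon50

The MRCA of Taxon8 and Taxon50 subtends ((Taxon50,Taxon51),Taxon65,((Taxon2,Taxon8),Taxon16)) (6 taxa).
The MRCA of Taxon8 and Taxon45 subtends ((Taxon25,Taxon45),(Taxon31,Taxon17),(Taxon42,((Taxon50,Taxon51),Taxon65,((Taxon2,Taxon8),Taxon16)))) (11 taxa).
The first is nested inside the second, so Taxon8 shares a more recent common ancestor with Taxon50.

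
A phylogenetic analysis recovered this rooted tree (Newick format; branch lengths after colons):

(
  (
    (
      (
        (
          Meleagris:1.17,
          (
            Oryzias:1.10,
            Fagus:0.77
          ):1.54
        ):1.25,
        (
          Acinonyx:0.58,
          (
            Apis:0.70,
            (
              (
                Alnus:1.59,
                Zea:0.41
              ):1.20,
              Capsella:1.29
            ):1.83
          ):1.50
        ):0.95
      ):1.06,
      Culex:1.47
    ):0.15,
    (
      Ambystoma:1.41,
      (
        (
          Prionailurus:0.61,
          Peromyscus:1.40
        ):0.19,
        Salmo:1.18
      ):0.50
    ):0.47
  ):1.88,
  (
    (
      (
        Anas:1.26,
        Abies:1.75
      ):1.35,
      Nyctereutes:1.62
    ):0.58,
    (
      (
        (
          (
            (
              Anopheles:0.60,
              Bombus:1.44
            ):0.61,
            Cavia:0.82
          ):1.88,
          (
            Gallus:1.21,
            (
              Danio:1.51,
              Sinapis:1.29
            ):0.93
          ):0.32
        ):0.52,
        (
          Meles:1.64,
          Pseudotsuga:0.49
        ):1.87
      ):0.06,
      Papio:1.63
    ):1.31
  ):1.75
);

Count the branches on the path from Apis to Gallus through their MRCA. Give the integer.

12

The MRCA of Apis and Gallus is the root of the tree.
From Apis up to that node: 6 branches. From Gallus up to the same node: 6 branches. Total: 6 + 6 = 12.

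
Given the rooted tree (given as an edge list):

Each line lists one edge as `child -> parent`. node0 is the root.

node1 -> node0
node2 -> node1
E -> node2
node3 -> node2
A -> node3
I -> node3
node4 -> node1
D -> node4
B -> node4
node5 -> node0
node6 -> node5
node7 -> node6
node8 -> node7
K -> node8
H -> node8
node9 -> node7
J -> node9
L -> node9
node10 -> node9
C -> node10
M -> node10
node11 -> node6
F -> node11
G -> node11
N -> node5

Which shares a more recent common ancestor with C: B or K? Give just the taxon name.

K

The MRCA of C and K subtends ((K,H),(J,L,(C,M))) (6 taxa).
The MRCA of C and B is the root, subtending the entire tree (14 taxa).
The first is nested inside the second, so C shares a more recent common ancestor with K.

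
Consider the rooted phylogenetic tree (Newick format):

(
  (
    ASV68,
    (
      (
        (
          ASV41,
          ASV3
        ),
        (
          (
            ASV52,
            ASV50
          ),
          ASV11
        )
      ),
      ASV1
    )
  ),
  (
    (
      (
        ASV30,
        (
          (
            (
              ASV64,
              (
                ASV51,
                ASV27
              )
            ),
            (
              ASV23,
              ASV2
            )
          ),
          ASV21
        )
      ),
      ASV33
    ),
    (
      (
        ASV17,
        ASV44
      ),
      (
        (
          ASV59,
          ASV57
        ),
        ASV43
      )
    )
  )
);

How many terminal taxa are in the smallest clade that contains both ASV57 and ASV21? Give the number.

13

The MRCA of ASV57 and ASV21 is the node subtending (((ASV30,(((ASV64,(ASV51,ASV27)),(ASV23,ASV2)),ASV21)),ASV33),((ASV17,ASV44),((ASV59,ASV57),ASV43))).
That clade contains 13 terminal taxa: ASV17, ASV2, ASV21, ASV23, ASV27, ASV30, ASV33, ASV43, ASV44, ASV51, ASV57, ASV59, ASV64.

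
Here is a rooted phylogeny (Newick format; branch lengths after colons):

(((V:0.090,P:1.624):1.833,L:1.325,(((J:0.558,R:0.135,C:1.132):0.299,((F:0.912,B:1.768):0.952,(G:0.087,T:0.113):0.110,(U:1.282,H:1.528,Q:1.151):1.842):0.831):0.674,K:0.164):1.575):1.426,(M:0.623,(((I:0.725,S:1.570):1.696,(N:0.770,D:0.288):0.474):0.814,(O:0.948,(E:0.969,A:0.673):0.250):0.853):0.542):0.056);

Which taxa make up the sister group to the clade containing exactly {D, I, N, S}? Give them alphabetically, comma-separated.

The clade containing exactly {D, I, N, S} attaches to the tree at the node subtending (((I,S),(N,D)),(O,(E,A))).
The other lineage descending from that same node — the sister group — is (O,(E,A)); its 3 tips in alphabetical order are the answer.

A, E, O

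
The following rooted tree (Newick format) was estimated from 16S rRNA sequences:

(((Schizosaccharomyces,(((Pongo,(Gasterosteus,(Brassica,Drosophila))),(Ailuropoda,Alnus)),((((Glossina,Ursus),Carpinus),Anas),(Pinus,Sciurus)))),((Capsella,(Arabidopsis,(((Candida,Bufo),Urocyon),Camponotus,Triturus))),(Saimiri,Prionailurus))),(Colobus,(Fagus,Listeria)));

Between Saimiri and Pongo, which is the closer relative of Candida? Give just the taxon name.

Saimiri

The MRCA of Candida and Saimiri subtends ((Capsella,(Arabidopsis,(((Candida,Bufo),Urocyon),Camponotus,Triturus))),(Saimiri,Prionailurus)) (9 taxa).
The MRCA of Candida and Pongo subtends ((Schizosaccharomyces,(((Pongo,(Gasterosteus,(Brassica,Drosophila))),(Ailuropoda,Alnus)),((((Glossina,Ursus),Carpinus),Anas),(Pinus,Sciurus)))),((Capsella,(Arabidopsis,(((Candida,Bufo),Urocyon),Camponotus,Triturus))),(Saimiri,Prionailurus))) (22 taxa).
The first is nested inside the second, so Candida shares a more recent common ancestor with Saimiri.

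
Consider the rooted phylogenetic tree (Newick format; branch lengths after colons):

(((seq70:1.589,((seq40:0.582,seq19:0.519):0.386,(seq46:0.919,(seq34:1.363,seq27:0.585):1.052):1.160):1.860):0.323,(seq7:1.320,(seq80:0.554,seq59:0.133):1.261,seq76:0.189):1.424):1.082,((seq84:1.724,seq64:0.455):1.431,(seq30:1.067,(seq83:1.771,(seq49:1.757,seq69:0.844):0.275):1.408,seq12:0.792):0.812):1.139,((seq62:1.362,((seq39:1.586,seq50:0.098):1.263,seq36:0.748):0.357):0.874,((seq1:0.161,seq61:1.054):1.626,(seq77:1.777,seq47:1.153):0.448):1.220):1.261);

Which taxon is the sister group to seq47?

seq47 attaches to the tree at the node subtending (seq77,seq47).
The other lineage descending from that same node — the sister group — is the single tip seq77.

seq77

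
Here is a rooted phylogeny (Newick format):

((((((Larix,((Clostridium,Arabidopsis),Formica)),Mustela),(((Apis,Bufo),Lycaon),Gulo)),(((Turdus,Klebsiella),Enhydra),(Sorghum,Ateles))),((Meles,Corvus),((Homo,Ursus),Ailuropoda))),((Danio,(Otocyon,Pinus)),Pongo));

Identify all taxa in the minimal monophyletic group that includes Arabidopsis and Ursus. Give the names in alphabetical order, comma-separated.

Tracing Arabidopsis: it sits inside (Clostridium,Arabidopsis).
Tracing Ursus: it sits inside (Homo,Ursus).
The smallest clade enclosing both is (((((Larix,((Clostridium,Arabidopsis),Formica)),Mustela),(((Apis,Bufo),Lycaon),Gulo)),(((Turdus,Klebsiella),Enhydra),(Sorghum,Ateles))),((Meles,Corvus),((Homo,Ursus),Ailuropoda))); the answer is its 19 terminal taxa in alphabetical order.

Ailuropoda, Apis, Arabidopsis, Ateles, Bufo, Clostridium, Corvus, Enhydra, Formica, Gulo, Homo, Klebsiella, Larix, Lycaon, Meles, Mustela, Sorghum, Turdus, Ursus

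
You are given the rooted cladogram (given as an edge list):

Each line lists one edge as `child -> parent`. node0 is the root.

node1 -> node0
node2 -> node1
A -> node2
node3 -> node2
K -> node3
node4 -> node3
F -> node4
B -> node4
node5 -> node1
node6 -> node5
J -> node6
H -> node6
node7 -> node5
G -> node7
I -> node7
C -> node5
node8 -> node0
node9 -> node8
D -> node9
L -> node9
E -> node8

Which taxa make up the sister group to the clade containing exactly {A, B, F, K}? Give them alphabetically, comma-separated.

The clade containing exactly {A, B, F, K} attaches to the tree at the node subtending ((A,(K,(F,B))),((J,H),(G,I),C)).
The other lineage descending from that same node — the sister group — is ((J,H),(G,I),C); its 5 tips in alphabetical order are the answer.

C, G, H, I, J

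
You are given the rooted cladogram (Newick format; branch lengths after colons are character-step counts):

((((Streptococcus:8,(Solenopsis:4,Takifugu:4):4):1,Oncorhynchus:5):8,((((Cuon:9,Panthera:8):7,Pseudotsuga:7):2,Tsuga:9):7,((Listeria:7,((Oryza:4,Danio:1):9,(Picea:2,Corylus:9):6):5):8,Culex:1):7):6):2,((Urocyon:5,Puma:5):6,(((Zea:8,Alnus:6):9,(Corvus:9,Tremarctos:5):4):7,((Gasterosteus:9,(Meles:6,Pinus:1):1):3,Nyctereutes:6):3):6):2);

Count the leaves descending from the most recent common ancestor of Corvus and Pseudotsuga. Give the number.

The MRCA of Corvus and Pseudotsuga is the root, so the clade is the entire tree.
That clade contains 24 terminal taxa: Alnus, Corvus, Corylus, Culex, Cuon, Danio, Gasterosteus, Listeria, Meles, Nyctereutes, Oncorhynchus, Oryza, Panthera, Picea, Pinus, Pseudotsuga, Puma, Solenopsis, Streptococcus, Takifugu, Tremarctos, Tsuga, Urocyon, Zea.

24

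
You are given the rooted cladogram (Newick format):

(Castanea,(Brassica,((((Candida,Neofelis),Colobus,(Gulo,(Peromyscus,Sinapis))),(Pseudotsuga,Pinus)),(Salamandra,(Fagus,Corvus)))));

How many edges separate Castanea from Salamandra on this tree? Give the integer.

The MRCA of Castanea and Salamandra is the root of the tree.
From Castanea up to that node: 1 branch. From Salamandra up to the same node: 4 branches. Total: 1 + 4 = 5.

5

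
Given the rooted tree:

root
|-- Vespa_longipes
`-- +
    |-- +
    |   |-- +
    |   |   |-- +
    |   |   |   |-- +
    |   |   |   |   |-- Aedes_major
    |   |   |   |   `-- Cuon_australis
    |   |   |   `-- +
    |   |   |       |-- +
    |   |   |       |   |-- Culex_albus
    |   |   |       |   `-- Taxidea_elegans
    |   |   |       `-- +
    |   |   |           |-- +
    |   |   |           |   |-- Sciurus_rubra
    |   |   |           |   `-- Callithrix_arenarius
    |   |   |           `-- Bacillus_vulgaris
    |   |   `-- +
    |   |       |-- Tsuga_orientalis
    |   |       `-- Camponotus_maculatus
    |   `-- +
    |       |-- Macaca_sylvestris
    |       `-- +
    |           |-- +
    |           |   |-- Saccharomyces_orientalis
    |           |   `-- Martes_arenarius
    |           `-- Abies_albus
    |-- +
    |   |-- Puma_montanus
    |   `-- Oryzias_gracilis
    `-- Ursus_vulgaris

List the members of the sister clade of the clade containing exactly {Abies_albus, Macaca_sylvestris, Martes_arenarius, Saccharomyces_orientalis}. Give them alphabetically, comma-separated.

The clade containing exactly {Abies_albus, Macaca_sylvestris, Martes_arenarius, Saccharomyces_orientalis} attaches to the tree at the node subtending ((((Aedes_major,Cuon_australis),((Culex_albus,Taxidea_elegans),((Sciurus_rubra,Callithrix_arenarius),Bacillus_vulgaris))),(Tsuga_orientalis,Camponotus_maculatus)),(Macaca_sylvestris,((Saccharomyces_orientalis,Martes_arenarius),Abies_albus))).
The other lineage descending from that same node — the sister group — is (((Aedes_major,Cuon_australis),((Culex_albus,Taxidea_elegans),((Sciurus_rubra,Callithrix_arenarius),Bacillus_vulgaris))),(Tsuga_orientalis,Camponotus_maculatus)); its 9 tips in alphabetical order are the answer.

Aedes_major, Bacillus_vulgaris, Callithrix_arenarius, Camponotus_maculatus, Culex_albus, Cuon_australis, Sciurus_rubra, Taxidea_elegans, Tsuga_orientalis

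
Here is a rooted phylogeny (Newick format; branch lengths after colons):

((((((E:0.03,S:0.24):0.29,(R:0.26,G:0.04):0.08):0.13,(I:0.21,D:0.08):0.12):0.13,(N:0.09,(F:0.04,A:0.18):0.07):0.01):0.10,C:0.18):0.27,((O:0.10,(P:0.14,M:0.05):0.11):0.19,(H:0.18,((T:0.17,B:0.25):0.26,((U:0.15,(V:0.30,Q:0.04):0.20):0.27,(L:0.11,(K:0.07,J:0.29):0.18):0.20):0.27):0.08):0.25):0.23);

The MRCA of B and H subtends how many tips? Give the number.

The MRCA of B and H is the node subtending (H,((T,B),((U,(V,Q)),(L,(K,J))))).
That clade contains 9 terminal taxa: B, H, J, K, L, Q, T, U, V.

9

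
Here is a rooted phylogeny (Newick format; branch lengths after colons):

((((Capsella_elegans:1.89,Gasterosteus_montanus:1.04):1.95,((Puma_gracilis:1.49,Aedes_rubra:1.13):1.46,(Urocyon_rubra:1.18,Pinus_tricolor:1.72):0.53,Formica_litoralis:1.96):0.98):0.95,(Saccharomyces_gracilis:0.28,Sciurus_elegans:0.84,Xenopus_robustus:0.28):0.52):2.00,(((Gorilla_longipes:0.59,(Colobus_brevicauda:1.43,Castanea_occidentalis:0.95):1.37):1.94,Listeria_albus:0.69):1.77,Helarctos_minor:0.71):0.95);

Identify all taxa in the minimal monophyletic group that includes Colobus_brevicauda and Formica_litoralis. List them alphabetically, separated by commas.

Aedes_rubra, Capsella_elegans, Castanea_occidentalis, Colobus_brevicauda, Formica_litoralis, Gasterosteus_montanus, Gorilla_longipes, Helarctos_minor, Listeria_albus, Pinus_tricolor, Puma_gracilis, Saccharomyces_gracilis, Sciurus_elegans, Urocyon_rubra, Xenopus_robustus

Tracing Colobus_brevicauda: it sits inside (Colobus_brevicauda,Castanea_occidentalis).
Tracing Formica_litoralis: it sits inside ((Puma_gracilis,Aedes_rubra),(Urocyon_rubra,Pinus_tricolor),Formica_litoralis).
The smallest clade enclosing both is the whole tree (their MRCA is the root), so the answer is all 15 tips in alphabetical order.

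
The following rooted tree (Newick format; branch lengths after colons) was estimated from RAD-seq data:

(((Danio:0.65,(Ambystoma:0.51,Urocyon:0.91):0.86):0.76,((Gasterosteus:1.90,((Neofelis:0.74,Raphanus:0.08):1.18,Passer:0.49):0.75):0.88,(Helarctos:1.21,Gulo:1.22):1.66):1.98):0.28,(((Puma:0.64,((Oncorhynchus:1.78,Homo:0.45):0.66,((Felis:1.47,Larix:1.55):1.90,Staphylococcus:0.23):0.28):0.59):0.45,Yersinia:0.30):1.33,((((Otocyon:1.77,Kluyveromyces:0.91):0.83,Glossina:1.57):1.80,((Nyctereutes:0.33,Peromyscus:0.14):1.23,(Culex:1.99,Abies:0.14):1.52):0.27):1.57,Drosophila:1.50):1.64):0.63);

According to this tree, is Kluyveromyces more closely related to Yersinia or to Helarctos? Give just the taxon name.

Yersinia

The MRCA of Kluyveromyces and Yersinia subtends (((Puma,((Oncorhynchus,Homo),((Felis,Larix),Staphylococcus))),Yersinia),((((Otocyon,Kluyveromyces),Glossina),((Nyctereutes,Peromyscus),(Culex,Abies))),Drosophila)) (15 taxa).
The MRCA of Kluyveromyces and Helarctos is the root, subtending the entire tree (24 taxa).
The first is nested inside the second, so Kluyveromyces shares a more recent common ancestor with Yersinia.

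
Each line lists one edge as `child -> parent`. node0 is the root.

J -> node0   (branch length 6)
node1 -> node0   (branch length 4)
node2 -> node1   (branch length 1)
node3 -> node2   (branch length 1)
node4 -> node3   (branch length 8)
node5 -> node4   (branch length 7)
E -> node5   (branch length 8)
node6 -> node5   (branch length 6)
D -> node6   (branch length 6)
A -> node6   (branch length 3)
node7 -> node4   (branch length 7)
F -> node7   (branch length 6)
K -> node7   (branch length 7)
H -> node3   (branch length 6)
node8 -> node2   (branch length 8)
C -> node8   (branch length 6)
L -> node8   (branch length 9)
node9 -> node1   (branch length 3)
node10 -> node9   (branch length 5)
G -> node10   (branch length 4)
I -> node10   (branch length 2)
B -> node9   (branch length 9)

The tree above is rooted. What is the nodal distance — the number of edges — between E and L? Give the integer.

The MRCA of E and L is the node subtending ((((E,(D,A)),(F,K)),H),(C,L)).
From E up to that node: 4 branches. From L up to the same node: 2 branches. Total: 4 + 2 = 6.

6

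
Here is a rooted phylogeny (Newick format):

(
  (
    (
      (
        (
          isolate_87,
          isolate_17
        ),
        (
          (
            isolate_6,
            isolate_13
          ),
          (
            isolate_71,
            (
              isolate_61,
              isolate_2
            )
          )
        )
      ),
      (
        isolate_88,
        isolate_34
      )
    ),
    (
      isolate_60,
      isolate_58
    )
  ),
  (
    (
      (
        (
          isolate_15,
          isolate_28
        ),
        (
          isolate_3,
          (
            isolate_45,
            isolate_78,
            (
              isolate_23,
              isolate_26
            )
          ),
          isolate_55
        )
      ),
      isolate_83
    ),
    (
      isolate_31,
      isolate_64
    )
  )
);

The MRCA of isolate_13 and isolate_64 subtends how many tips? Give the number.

The MRCA of isolate_13 and isolate_64 is the root, so the clade is the entire tree.
That clade contains 22 terminal taxa: isolate_13, isolate_15, isolate_17, isolate_2, isolate_23, isolate_26, isolate_28, isolate_3, isolate_31, isolate_34, isolate_45, isolate_55, isolate_58, isolate_6, isolate_60, isolate_61, isolate_64, isolate_71, isolate_78, isolate_83, isolate_87, isolate_88.

22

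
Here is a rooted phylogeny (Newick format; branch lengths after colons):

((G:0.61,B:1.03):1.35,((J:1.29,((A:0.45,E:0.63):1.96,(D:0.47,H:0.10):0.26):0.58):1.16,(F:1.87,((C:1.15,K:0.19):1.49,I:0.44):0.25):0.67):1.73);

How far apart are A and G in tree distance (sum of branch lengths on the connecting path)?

The path runs A → … → MRCA → … → G; the MRCA is the root of the tree.
Branch lengths along that path: 0.45 + 1.96 + 0.58 + 1.16 + 1.73 + 1.35 + 0.61 = 7.84.

7.84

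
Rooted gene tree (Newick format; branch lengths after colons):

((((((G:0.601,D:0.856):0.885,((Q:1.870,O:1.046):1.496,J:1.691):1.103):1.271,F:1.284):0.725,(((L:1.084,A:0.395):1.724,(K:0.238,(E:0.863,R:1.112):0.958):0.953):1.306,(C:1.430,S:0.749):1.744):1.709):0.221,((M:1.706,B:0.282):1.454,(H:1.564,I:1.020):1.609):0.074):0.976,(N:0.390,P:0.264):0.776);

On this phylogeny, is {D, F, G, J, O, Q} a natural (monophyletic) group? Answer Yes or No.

The most recent common ancestor of these taxa subtends (((G,D),((Q,O),J)),F).
That clade has exactly 6 tips — every listed taxon and nothing else — so the group is monophyletic.

Yes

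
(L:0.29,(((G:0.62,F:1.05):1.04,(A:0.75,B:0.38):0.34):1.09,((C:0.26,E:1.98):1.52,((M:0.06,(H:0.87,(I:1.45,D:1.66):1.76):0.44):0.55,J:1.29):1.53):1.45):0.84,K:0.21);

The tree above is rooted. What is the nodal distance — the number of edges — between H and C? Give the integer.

The MRCA of H and C is the node subtending ((C,E),((M,(H,(I,D))),J)).
From H up to that node: 4 branches. From C up to the same node: 2 branches. Total: 4 + 2 = 6.

6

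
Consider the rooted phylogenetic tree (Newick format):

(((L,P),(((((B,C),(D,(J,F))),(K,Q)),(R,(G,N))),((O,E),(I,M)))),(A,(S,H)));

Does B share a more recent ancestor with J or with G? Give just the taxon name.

The MRCA of B and J subtends ((B,C),(D,(J,F))) (5 taxa).
The MRCA of B and G subtends ((((B,C),(D,(J,F))),(K,Q)),(R,(G,N))) (10 taxa).
The first is nested inside the second, so B shares a more recent common ancestor with J.

J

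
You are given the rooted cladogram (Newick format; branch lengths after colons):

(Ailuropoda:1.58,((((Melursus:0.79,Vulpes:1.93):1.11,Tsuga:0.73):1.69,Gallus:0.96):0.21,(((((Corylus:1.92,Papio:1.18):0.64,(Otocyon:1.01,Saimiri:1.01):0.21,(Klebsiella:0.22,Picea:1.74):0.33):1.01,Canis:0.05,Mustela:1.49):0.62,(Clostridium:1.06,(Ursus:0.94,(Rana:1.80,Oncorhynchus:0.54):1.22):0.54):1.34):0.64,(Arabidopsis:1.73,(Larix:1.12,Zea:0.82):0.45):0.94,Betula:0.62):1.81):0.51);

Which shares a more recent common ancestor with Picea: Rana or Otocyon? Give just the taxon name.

Otocyon

The MRCA of Picea and Otocyon subtends ((Corylus,Papio),(Otocyon,Saimiri),(Klebsiella,Picea)) (6 taxa).
The MRCA of Picea and Rana subtends ((((Corylus,Papio),(Otocyon,Saimiri),(Klebsiella,Picea)),Canis,Mustela),(Clostridium,(Ursus,(Rana,Oncorhynchus)))) (12 taxa).
The first is nested inside the second, so Picea shares a more recent common ancestor with Otocyon.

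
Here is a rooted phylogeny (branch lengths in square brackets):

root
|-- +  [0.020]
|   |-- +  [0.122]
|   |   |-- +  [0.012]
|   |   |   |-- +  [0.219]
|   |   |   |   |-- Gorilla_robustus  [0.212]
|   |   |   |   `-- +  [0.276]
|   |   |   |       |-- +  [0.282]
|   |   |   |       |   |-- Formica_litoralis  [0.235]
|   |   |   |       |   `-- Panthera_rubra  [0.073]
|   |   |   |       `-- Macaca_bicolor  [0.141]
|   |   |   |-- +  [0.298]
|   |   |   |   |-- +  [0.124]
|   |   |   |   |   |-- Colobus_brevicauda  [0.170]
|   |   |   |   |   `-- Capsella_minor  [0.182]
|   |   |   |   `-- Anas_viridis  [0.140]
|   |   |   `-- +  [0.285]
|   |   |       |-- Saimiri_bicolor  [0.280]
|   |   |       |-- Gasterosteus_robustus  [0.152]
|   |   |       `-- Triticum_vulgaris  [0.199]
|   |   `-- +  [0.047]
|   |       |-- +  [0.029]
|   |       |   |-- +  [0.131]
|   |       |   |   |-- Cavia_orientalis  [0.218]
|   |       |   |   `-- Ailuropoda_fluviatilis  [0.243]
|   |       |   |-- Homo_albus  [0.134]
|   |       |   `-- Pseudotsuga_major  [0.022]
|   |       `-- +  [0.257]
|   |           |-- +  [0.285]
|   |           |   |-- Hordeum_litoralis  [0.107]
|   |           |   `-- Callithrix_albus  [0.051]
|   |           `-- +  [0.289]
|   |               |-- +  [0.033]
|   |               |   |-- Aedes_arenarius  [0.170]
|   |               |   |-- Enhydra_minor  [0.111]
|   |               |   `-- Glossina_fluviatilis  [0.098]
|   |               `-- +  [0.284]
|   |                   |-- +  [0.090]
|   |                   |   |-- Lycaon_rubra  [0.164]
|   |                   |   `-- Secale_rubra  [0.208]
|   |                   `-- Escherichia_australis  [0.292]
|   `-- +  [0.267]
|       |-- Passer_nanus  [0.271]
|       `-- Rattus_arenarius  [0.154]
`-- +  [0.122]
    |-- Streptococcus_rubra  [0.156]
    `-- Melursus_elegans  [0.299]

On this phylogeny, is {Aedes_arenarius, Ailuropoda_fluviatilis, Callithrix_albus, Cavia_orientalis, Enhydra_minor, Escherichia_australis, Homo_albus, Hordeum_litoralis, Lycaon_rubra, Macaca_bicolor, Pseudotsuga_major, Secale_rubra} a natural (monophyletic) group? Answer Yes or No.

No

The MRCA of the listed taxa subtends (((Gorilla_robustus,((Formica_litoralis,Panthera_rubra),Macaca_bicolor)),((Colobus_brevicauda,Capsella_minor),Anas_viridis),(Saimiri_bicolor,Gasterosteus_robustus,Triticum_vulgaris)),(((Cavia_orientalis,Ailuropoda_fluviatilis),Homo_albus,Pseudotsuga_major),((Hordeum_litoralis,Callithrix_albus),((Aedes_arenarius,Enhydra_minor,Glossina_fluviatilis),((Lycaon_rubra,Secale_rubra),Escherichia_australis))))).
That clade also contains Anas_viridis, Capsella_minor, Colobus_brevicauda, Formica_litoralis, Gasterosteus_robustus, Glossina_fluviatilis, Gorilla_robustus, Panthera_rubra, Saimiri_bicolor, Triticum_vulgaris, which are not in the proposed group, so the group is not monophyletic.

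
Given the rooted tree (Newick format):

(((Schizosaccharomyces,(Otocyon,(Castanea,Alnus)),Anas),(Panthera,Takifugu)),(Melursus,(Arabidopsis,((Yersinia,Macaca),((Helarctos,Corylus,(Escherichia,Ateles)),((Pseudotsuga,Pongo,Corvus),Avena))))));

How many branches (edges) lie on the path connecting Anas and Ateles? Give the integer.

The MRCA of Anas and Ateles is the root of the tree.
From Anas up to that node: 3 branches. From Ateles up to the same node: 7 branches. Total: 3 + 7 = 10.

10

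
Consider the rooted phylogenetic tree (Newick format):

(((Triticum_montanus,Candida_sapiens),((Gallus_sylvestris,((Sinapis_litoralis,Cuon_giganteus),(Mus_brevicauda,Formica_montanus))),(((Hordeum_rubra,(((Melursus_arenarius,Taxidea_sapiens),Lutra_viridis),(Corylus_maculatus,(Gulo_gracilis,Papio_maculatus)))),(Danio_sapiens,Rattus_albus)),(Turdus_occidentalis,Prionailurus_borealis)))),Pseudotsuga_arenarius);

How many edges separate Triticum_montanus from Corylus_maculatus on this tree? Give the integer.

9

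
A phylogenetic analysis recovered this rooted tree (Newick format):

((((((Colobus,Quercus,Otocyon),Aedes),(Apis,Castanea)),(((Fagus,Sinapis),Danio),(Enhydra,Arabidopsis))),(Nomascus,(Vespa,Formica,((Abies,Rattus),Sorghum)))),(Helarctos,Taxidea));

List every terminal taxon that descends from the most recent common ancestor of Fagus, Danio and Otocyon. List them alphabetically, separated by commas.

Tracing Fagus: it sits inside (Fagus,Sinapis).
Tracing Danio: it sits inside ((Fagus,Sinapis),Danio).
Tracing Otocyon: it sits inside (Colobus,Quercus,Otocyon).
The smallest clade enclosing all 3 is ((((Colobus,Quercus,Otocyon),Aedes),(Apis,Castanea)),(((Fagus,Sinapis),Danio),(Enhydra,Arabidopsis))); the answer is its 11 terminal taxa in alphabetical order.

Aedes, Apis, Arabidopsis, Castanea, Colobus, Danio, Enhydra, Fagus, Otocyon, Quercus, Sinapis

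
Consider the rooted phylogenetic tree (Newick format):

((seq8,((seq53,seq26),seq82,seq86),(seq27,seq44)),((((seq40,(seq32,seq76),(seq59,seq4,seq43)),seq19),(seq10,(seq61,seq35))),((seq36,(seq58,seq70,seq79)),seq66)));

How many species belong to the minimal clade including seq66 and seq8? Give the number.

The MRCA of seq66 and seq8 is the root, so the clade is the entire tree.
That clade contains 22 terminal taxa: seq10, seq19, seq26, seq27, seq32, seq35, seq36, seq4, seq40, seq43, seq44, seq53, seq58, seq59, seq61, seq66, seq70, seq76, seq79, seq8, seq82, seq86.

22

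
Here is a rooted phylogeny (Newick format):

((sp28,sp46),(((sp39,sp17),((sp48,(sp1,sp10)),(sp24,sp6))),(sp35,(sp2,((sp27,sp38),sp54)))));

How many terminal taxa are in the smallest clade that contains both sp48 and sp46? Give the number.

The MRCA of sp48 and sp46 is the root, so the clade is the entire tree.
That clade contains 14 terminal taxa: sp1, sp10, sp17, sp2, sp24, sp27, sp28, sp35, sp38, sp39, sp46, sp48, sp54, sp6.

14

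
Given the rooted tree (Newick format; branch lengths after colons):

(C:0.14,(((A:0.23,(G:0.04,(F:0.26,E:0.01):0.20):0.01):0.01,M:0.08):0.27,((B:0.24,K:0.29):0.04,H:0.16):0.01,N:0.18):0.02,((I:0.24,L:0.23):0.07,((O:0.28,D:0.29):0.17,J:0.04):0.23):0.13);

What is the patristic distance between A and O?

1.34

The path runs A → … → MRCA → … → O; the MRCA is the root of the tree.
Branch lengths along that path: 0.23 + 0.01 + 0.27 + 0.02 + 0.13 + 0.23 + 0.17 + 0.28 = 1.34.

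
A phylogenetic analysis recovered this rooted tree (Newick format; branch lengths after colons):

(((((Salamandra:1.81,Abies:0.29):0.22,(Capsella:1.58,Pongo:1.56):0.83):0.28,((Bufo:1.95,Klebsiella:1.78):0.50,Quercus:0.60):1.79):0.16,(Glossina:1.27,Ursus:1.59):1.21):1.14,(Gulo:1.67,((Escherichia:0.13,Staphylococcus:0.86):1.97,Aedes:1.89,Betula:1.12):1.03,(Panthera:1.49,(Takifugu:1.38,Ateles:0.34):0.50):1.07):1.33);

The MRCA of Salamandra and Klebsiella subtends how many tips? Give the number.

The MRCA of Salamandra and Klebsiella is the node subtending (((Salamandra,Abies),(Capsella,Pongo)),((Bufo,Klebsiella),Quercus)).
That clade contains 7 terminal taxa: Abies, Bufo, Capsella, Klebsiella, Pongo, Quercus, Salamandra.

7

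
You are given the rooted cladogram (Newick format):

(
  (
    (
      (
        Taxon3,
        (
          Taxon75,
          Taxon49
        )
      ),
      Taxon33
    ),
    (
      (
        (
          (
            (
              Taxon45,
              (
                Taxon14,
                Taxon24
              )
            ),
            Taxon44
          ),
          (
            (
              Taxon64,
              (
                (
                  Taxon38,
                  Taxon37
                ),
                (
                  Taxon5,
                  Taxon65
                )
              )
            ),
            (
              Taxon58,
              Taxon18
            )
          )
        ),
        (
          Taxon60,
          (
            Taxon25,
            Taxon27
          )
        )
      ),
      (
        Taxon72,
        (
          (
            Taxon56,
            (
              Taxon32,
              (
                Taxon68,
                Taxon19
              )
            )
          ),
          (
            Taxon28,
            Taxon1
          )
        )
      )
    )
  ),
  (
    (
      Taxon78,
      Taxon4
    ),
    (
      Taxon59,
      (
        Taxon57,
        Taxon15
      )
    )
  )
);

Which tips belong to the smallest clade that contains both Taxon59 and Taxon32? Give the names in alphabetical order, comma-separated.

Taxon1, Taxon14, Taxon15, Taxon18, Taxon19, Taxon24, Taxon25, Taxon27, Taxon28, Taxon3, Taxon32, Taxon33, Taxon37, Taxon38, Taxon4, Taxon44, Taxon45, Taxon49, Taxon5, Taxon56, Taxon57, Taxon58, Taxon59, Taxon60, Taxon64, Taxon65, Taxon68, Taxon72, Taxon75, Taxon78

Tracing Taxon59: it sits inside (Taxon59,(Taxon57,Taxon15)).
Tracing Taxon32: it sits inside (Taxon32,(Taxon68,Taxon19)).
The smallest clade enclosing both is the whole tree (their MRCA is the root), so the answer is all 30 tips in alphabetical order.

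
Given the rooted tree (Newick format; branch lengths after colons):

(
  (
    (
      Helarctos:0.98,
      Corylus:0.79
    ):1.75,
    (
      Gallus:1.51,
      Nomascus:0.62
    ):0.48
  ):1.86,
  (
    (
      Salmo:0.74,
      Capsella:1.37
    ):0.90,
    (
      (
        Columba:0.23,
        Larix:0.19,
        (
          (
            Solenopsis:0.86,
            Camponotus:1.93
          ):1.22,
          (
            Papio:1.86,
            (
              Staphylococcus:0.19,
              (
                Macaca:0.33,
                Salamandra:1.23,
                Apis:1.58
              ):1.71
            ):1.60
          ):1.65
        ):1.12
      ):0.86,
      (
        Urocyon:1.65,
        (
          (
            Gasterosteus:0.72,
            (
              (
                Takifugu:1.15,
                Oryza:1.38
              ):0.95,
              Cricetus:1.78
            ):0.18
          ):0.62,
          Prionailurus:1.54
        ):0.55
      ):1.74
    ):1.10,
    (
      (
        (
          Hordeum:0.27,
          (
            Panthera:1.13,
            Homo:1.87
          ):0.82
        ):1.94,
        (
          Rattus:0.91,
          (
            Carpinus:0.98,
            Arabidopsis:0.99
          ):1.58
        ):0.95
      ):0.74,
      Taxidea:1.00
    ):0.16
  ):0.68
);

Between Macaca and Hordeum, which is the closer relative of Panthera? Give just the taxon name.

Hordeum

The MRCA of Panthera and Hordeum subtends (Hordeum,(Panthera,Homo)) (3 taxa).
The MRCA of Panthera and Macaca subtends ((Salmo,Capsella),((Columba,Larix,((Solenopsis,Camponotus),(Papio,(Staphylococcus,(Macaca,Salamandra,Apis))))),(Urocyon,((Gasterosteus,((Takifugu,Oryza),Cricetus)),Prionailurus))),(((Hordeum,(Panthera,Homo)),(Rattus,(Carpinus,Arabidopsis))),Taxidea)) (24 taxa).
The first is nested inside the second, so Panthera shares a more recent common ancestor with Hordeum.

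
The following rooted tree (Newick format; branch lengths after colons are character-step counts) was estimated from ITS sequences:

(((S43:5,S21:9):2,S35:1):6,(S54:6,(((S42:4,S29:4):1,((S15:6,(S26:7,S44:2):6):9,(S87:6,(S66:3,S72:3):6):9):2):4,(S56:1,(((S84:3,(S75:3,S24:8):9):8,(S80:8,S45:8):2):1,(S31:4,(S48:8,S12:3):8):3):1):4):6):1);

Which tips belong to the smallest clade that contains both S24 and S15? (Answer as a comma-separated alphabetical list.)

Tracing S24: it sits inside (S75,S24).
Tracing S15: it sits inside (S15,(S26,S44)).
The smallest clade enclosing both is (((S42,S29),((S15,(S26,S44)),(S87,(S66,S72)))),(S56,(((S84,(S75,S24)),(S80,S45)),(S31,(S48,S12))))); the answer is its 17 terminal taxa in alphabetical order.

S12, S15, S24, S26, S29, S31, S42, S44, S45, S48, S56, S66, S72, S75, S80, S84, S87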